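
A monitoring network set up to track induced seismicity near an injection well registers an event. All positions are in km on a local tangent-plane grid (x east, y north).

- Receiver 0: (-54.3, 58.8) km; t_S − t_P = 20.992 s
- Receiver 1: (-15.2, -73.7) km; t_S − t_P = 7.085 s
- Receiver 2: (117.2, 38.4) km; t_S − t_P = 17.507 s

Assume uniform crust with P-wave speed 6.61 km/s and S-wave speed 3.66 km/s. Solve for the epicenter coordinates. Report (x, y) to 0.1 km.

(42.0, -83.9)

Distance from S−P lag: d = Δt · v_P v_S / (v_P − v_S) = Δt · (6.61·3.66)/(6.61−3.66) ≈ 8.2009·Δt.
So d_Receiver 0 = 172.15, d_Receiver 1 = 58.10, d_Receiver 2 = 143.57 km.
Circle about each station: (x + 54.3)² + (y − 58.8)² = 172.15²; (x + 15.2)² + (y + 73.7)² = 58.10²; (x − 117.2)² + (y − 38.4)² = 143.57².
Subtracting pairs of circle equations eliminates x²+y² and gives linear equations (the radical axes):
78.2 x − 265.0 y = 25516.81
343.0 x − 40.8 y = 17827.75
Solving the 2×2 system: x ≈ 42.0, y ≈ -83.9 km.
Check against Receiver 0 (with the unrounded x, y): √((x + 54.3)²+(y − 58.8)²) = 172.15 ≈ 172.15 km. ✓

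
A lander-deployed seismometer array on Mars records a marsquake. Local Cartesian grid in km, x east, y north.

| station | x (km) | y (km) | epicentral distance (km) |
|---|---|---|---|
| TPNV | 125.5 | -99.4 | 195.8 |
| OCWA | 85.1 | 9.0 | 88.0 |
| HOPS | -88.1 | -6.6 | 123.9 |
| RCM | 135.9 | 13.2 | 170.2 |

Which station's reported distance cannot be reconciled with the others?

RCM

Solve using three stations at a time. Using TPNV, OCWA, HOPS (subtract circle equations pairwise → linear system) gives (x, y) ≈ (15.0, 62.2).
Distances from that point to each station vs reported:
  TPNV: calculated 195.8 vs reported 195.8 → residual 0.0 km
  OCWA: calculated 88.1 vs reported 88.0 → residual 0.1 km
  HOPS: calculated 123.9 vs reported 123.9 → residual 0.0 km
  RCM: calculated 130.5 vs reported 170.2 → residual 39.7 km
TPNV, OCWA, HOPS are mutually consistent (residuals ≈ 0); RCM is off by 39.7 km.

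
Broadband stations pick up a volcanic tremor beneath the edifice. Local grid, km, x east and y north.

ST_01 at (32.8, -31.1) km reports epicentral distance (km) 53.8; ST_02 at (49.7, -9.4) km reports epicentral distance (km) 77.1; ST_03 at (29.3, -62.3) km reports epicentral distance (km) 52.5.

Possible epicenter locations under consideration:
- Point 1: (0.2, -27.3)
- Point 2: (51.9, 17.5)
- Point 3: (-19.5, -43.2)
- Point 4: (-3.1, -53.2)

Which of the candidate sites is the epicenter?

For each candidate, compare |candidate − station| to the reported distance:
Point 1: residuals ST_01 21.0, ST_02 24.5, ST_03 7.0 → max 24.5 km
Point 2: residuals ST_01 1.6, ST_02 50.1, ST_03 30.4 → max 50.1 km
Point 3: residuals ST_01 0.1, ST_02 0.1, ST_03 0.1 → max 0.1 km
Point 4: residuals ST_01 11.6, ST_02 8.5, ST_03 18.8 → max 18.8 km
Only Point 3 has all residuals ≈ 0.

Point 3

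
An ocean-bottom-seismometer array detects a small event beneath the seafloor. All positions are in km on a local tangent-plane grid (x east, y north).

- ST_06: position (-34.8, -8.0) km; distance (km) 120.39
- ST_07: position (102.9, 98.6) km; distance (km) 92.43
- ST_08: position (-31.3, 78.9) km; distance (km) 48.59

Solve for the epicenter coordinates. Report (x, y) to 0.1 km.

x ≈ 10.6 km, y ≈ 103.5 km

Circle about each station: (x + 34.8)² + (y + 8.0)² = 120.39²; (x − 102.9)² + (y − 98.6)² = 92.43²; (x + 31.3)² + (y − 78.9)² = 48.59².
Subtracting the ST_06 equation from the ST_07 and ST_08 equations removes the quadratic terms:
275.4 x + 213.2 y = 24985.78
7.0 x + 173.8 y = 18062.62
Solving the 2×2 system: x ≈ 10.6, y ≈ 103.5 km.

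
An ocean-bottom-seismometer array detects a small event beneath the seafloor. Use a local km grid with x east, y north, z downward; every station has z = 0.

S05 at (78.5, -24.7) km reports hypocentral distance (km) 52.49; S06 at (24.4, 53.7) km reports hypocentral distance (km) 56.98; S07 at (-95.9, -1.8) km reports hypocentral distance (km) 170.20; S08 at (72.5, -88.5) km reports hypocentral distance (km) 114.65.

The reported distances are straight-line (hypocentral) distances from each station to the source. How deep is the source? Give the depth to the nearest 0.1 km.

depth ≈ 14.7 km

Each station gives a sphere (x−x_i)² + (y−y_i)² + z² = d_i² (stations at z=0).
Subtracting the S05 sphere from S06 and S07: z² cancels, leaving linear equations in x and y:
-108.2 x + 156.8 y = -3784.81
-348.8 x + 45.8 y = -23785.13
Solving: x ≈ 71.500, y ≈ 25.201 km (keep extra digits for the depth step; rounded: 71.5, 25.2).
Then from the S05 sphere: z² = 52.49² − (x − 78.5)² − (y + 24.7)² with x = 71.500, y = 25.201, so z ≈ 14.700 ≈ 14.7 km.
Check against S08 (with the unrounded solution): distance 114.65 ≈ 114.65 km. ✓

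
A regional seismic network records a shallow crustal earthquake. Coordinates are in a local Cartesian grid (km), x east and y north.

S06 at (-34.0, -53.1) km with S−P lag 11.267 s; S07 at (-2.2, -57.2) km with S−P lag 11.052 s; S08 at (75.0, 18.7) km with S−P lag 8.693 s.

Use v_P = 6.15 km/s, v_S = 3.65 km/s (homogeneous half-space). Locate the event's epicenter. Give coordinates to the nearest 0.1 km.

(0.5, 42.0)

Distance from S−P lag: d = Δt · v_P v_S / (v_P − v_S) = Δt · (6.15·3.65)/(6.15−3.65) ≈ 8.9790·Δt.
So d_S06 = 101.17, d_S07 = 99.24, d_S08 = 78.05 km.
Circle about each station: (x + 34.0)² + (y + 53.1)² = 101.17²; (x + 2.2)² + (y + 57.2)² = 99.24²; (x − 75.0)² + (y − 18.7)² = 78.05².
Subtracting pairs of circle equations eliminates x²+y² and gives linear equations (the radical axes):
63.6 x − 8.2 y = -312.14
218.0 x + 143.6 y = 6142.65
Solving the 2×2 system: x ≈ 0.5, y ≈ 42.0 km.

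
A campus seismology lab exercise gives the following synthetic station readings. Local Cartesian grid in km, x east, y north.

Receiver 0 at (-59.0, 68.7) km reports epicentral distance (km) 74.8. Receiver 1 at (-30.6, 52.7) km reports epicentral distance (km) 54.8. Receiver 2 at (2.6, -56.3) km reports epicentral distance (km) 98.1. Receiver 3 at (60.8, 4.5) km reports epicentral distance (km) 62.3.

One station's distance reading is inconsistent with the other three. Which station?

Solve using three stations at a time. Using Receiver 0, Receiver 2, Receiver 3 (subtract circle equations pairwise → linear system) gives (x, y) ≈ (10.7, 41.5).
Distances from that point to each station vs reported:
  Receiver 0: calculated 74.8 vs reported 74.8 → residual 0.0 km
  Receiver 1: calculated 42.8 vs reported 54.8 → residual 12.0 km
  Receiver 2: calculated 98.1 vs reported 98.1 → residual 0.0 km
  Receiver 3: calculated 62.3 vs reported 62.3 → residual 0.0 km
Receiver 0, Receiver 2, Receiver 3 are mutually consistent (residuals ≈ 0); Receiver 1 is off by 12.0 km.

Receiver 1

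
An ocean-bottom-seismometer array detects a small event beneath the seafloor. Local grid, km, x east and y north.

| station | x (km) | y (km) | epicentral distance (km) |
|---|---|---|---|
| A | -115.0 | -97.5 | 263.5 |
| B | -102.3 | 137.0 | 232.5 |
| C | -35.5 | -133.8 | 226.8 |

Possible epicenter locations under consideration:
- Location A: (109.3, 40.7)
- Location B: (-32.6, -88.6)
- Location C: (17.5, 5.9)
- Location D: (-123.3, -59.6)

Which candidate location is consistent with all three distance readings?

For each candidate, compare |candidate − station| to the reported distance:
Location A: residuals A 0.0, B 0.0, C 0.0 → max 0.0 km
Location B: residuals A 180.6, B 3.6, C 181.5 → max 181.5 km
Location C: residuals A 95.4, B 54.9, C 77.4 → max 95.4 km
Location D: residuals A 224.7, B 34.8, C 111.8 → max 224.7 km
Only Location A has all residuals ≈ 0.

Location A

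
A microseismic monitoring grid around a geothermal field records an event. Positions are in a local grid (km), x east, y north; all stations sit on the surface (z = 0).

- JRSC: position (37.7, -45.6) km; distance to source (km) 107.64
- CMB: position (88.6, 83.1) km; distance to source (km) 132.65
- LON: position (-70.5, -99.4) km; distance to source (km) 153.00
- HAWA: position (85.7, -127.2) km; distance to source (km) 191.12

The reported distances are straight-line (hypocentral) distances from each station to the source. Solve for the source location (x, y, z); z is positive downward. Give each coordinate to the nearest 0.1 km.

(-9.9, 24.3, 66.6)

Each station gives a sphere (x−x_i)² + (y−y_i)² + z² = d_i² (stations at z=0).
Subtracting the JRSC sphere from CMB and LON: z² cancels, leaving linear equations in x and y:
101.8 x + 257.4 y = 5245.27
-216.4 x − 107.6 y = -472.67
Solving: x ≈ -9.894, y ≈ 24.291 km (keep extra digits for the depth step; rounded: -9.9, 24.3).
Then from the JRSC sphere: z² = 107.64² − (x − 37.7)² − (y + 45.6)² with x = -9.894, y = 24.291, so z ≈ 66.607 ≈ 66.6 km.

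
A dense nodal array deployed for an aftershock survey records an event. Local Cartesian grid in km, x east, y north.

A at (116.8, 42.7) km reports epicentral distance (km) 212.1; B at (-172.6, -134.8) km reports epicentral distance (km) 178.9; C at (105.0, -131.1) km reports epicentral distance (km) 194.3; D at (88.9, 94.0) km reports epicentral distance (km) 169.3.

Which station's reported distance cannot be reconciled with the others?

A

Solve using three stations at a time. Using B, C, D (subtract circle equations pairwise → linear system) gives (x, y) ≈ (-45.8, -8.6).
Distances from that point to each station vs reported:
  A: calculated 170.5 vs reported 212.1 → residual 41.6 km
  B: calculated 178.9 vs reported 178.9 → residual 0.0 km
  C: calculated 194.3 vs reported 194.3 → residual 0.0 km
  D: calculated 169.3 vs reported 169.3 → residual 0.0 km
B, C, D are mutually consistent (residuals ≈ 0); A is off by 41.6 km.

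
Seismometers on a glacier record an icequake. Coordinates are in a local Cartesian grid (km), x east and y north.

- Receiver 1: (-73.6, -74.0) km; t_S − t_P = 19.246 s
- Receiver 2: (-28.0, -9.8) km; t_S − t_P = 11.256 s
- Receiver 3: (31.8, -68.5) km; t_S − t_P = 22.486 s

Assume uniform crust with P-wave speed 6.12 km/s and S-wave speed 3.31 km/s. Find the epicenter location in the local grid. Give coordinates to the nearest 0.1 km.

-61.3 km east, 64.2 km north

Distance from S−P lag: d = Δt · v_P v_S / (v_P − v_S) = Δt · (6.12·3.31)/(6.12−3.31) ≈ 7.2090·Δt.
So d_Receiver 1 = 138.74, d_Receiver 2 = 81.14, d_Receiver 3 = 162.10 km.
Circle about each station: (x + 73.6)² + (y + 74.0)² = 138.74²; (x + 28.0)² + (y + 9.8)² = 81.14²; (x − 31.8)² + (y + 68.5)² = 162.10².
Subtracting pairs of circle equations eliminates x²+y² and gives linear equations (the radical axes):
91.2 x + 128.4 y = 2652.17
210.8 x + 11.0 y = -12217.09
Solving the 2×2 system: x ≈ -61.3, y ≈ 64.2 km.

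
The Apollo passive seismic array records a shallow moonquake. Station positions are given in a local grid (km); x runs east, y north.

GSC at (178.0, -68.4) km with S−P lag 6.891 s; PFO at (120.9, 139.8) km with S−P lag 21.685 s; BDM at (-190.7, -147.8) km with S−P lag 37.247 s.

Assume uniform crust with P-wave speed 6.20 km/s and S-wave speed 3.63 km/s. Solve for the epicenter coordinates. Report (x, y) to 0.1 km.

Distance from S−P lag: d = Δt · v_P v_S / (v_P − v_S) = Δt · (6.20·3.63)/(6.20−3.63) ≈ 8.7572·Δt.
So d_GSC = 60.35, d_PFO = 189.90, d_BDM = 326.18 km.
Circle about each station: (x − 178.0)² + (y + 68.4)² = 60.35²; (x − 120.9)² + (y − 139.8)² = 189.90²; (x + 190.7)² + (y + 147.8)² = 326.18².
Subtracting the GSC equation from the PFO and BDM equations removes the quadratic terms:
-114.2 x + 416.4 y = -34621.60
-737.4 x − 158.8 y = -80902.50
Solving the 2×2 system: x ≈ 120.5, y ≈ -50.1 km.

(120.5, -50.1)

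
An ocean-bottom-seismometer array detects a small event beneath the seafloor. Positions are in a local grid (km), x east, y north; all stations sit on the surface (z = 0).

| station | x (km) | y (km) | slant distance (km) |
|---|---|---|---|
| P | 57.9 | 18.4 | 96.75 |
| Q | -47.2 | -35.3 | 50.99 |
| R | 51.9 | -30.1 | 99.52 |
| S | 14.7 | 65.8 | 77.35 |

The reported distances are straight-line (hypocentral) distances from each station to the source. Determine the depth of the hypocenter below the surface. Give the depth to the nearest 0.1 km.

Each station gives a sphere (x−x_i)² + (y−y_i)² + z² = d_i² (stations at z=0).
Subtracting the P sphere from Q and R: z² cancels, leaving linear equations in x and y:
-210.2 x − 107.4 y = 6543.54
-12.0 x − 97.0 y = -635.02
Solving: x ≈ -36.801, y ≈ 11.099 km (keep extra digits for the depth step; rounded: -36.8, 11.1).
Then from the P sphere: z² = 96.75² − (x − 57.9)² − (y − 18.4)² with x = -36.801, y = 11.099, so z ≈ 18.411 ≈ 18.4 km.

depth ≈ 18.4 km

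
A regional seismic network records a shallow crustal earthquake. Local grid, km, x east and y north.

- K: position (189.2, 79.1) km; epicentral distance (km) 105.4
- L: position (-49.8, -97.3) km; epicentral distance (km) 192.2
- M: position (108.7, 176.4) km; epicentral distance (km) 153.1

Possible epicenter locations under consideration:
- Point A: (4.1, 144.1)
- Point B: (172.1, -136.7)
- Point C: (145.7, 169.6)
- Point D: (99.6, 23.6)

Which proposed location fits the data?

For each candidate, compare |candidate − station| to the reported distance:
Point A: residuals K 90.8, L 55.1, M 43.6 → max 90.8 km
Point B: residuals K 111.1, L 33.2, M 166.4 → max 166.4 km
Point C: residuals K 5.0, L 138.6, M 115.5 → max 138.6 km
Point D: residuals K 0.0, L 0.0, M 0.0 → max 0.0 km
Only Point D has all residuals ≈ 0.

Point D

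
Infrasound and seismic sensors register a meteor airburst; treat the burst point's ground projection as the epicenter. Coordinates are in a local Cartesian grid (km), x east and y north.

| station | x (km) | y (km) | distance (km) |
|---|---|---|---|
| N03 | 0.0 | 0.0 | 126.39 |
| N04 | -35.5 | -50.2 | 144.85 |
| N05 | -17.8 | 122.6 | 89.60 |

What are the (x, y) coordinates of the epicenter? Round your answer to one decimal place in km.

Circle about each station: x² + y² = 126.39²; (x + 35.5)² + (y + 50.2)² = 144.85²; (x + 17.8)² + (y − 122.6)² = 89.60².
Subtracting pairs of circle equations eliminates x²+y² and gives linear equations (the radical axes):
-71.0 x − 100.4 y = -1226.80
-35.6 x + 245.2 y = 23293.87
Solving the 2×2 system: x ≈ -97.1, y ≈ 80.9 km.
Check against N03 (with the unrounded x, y): √(x²+y²) = 126.40 ≈ 126.39 km. ✓

x ≈ -97.1 km, y ≈ 80.9 km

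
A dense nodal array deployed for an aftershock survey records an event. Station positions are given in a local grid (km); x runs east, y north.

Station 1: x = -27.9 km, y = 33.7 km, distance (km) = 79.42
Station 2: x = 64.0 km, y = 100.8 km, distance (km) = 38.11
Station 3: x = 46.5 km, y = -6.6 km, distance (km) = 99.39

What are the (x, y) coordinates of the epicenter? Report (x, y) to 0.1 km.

Circle about each station: (x + 27.9)² + (y − 33.7)² = 79.42²; (x − 64.0)² + (y − 100.8)² = 38.11²; (x − 46.5)² + (y + 6.6)² = 99.39².
Subtracting pairs of circle equations eliminates x²+y² and gives linear equations (the radical axes):
183.8 x + 134.2 y = 17197.70
148.8 x − 80.6 y = -3279.13
Solving the 2×2 system: x ≈ 27.2, y ≈ 90.9 km.
Check against Station 1 (with the unrounded x, y): √((x + 27.9)²+(y − 33.7)²) = 79.42 ≈ 79.42 km. ✓

27.2 km east, 90.9 km north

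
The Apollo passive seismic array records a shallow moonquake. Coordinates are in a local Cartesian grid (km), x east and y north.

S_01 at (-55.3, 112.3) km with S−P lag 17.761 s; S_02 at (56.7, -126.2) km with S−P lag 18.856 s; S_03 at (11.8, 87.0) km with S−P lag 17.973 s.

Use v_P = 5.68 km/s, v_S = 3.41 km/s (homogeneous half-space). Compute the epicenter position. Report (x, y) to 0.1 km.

Distance from S−P lag: d = Δt · v_P v_S / (v_P − v_S) = Δt · (5.68·3.41)/(5.68−3.41) ≈ 8.5325·Δt.
So d_S_01 = 151.55, d_S_02 = 160.89, d_S_03 = 153.35 km.
Circle about each station: (x + 55.3)² + (y − 112.3)² = 151.55²; (x − 56.7)² + (y + 126.2)² = 160.89²; (x − 11.8)² + (y − 87.0)² = 153.35².
Subtracting the S_01 equation from the S_02 and S_03 equations removes the quadratic terms:
224.0 x − 477.0 y = 553.76
134.2 x − 50.6 y = -8509.96
Solving the 2×2 system: x ≈ -77.6, y ≈ -37.6 km.
Check against S_01 (with the unrounded x, y): √((x + 55.3)²+(y − 112.3)²) = 151.54 ≈ 151.55 km. ✓

-77.6 km east, -37.6 km north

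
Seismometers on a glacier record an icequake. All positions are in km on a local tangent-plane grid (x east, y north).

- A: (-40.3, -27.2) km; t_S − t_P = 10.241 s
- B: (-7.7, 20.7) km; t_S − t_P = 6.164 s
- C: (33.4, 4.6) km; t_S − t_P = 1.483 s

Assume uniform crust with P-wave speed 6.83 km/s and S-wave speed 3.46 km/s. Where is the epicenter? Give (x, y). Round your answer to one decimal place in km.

Distance from S−P lag: d = Δt · v_P v_S / (v_P − v_S) = Δt · (6.83·3.46)/(6.83−3.46) ≈ 7.0124·Δt.
So d_A = 71.81, d_B = 43.22, d_C = 10.40 km.
Circle about each station: (x + 40.3)² + (y + 27.2)² = 71.81²; (x + 7.7)² + (y − 20.7)² = 43.22²; (x − 33.4)² + (y − 4.6)² = 10.40².
Subtracting pairs of circle equations eliminates x²+y² and gives linear equations (the radical axes):
65.2 x + 95.8 y = 1412.56
147.4 x + 63.6 y = 3821.31
Solving the 2×2 system: x ≈ 27.7, y ≈ -4.1 km.
Check against A (with the unrounded x, y): √((x + 40.3)²+(y + 27.2)²) = 71.81 ≈ 71.81 km. ✓

x ≈ 27.7 km, y ≈ -4.1 km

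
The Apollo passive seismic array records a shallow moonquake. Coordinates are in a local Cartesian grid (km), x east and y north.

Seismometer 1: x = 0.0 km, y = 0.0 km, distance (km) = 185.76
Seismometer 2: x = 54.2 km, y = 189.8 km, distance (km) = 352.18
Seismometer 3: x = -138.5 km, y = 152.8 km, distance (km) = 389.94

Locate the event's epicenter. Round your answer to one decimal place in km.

(94.2, -160.1)

Circle about each station: x² + y² = 185.76²; (x − 54.2)² + (y − 189.8)² = 352.18²; (x + 138.5)² + (y − 152.8)² = 389.94².
Subtracting the Seismometer 1 equation from the Seismometer 2 and Seismometer 3 equations removes the quadratic terms:
108.4 x + 379.6 y = -50562.29
-277.0 x + 305.6 y = -75016.34
Solving the 2×2 system: x ≈ 94.2, y ≈ -160.1 km.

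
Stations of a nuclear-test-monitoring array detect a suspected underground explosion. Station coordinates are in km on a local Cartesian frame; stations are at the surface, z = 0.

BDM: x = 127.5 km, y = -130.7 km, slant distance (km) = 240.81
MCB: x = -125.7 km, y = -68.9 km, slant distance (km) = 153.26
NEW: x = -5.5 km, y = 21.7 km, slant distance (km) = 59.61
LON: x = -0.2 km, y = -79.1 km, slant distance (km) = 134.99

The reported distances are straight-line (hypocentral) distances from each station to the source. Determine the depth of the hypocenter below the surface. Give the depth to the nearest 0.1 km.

Each station gives a sphere (x−x_i)² + (y−y_i)² + z² = d_i² (stations at z=0).
Subtracting the BDM sphere from MCB and NEW: z² cancels, leaving linear equations in x and y:
-506.4 x + 123.6 y = 21709.79
-266.0 x + 304.8 y = 21598.50
Solving: x ≈ -32.497, y ≈ 42.501 km (keep extra digits for the depth step; rounded: -32.5, 42.5).
Then from the BDM sphere: z² = 240.81² − (x − 127.5)² − (y + 130.7)² with x = -32.497, y = 42.501, so z ≈ 48.906 ≈ 48.9 km.

z ≈ 48.9 km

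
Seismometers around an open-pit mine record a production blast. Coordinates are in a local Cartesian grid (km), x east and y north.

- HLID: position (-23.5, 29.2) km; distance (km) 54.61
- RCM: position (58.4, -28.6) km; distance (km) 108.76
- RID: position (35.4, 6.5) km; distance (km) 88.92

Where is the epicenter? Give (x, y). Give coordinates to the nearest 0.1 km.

Circle about each station: (x + 23.5)² + (y − 29.2)² = 54.61²; (x − 58.4)² + (y + 28.6)² = 108.76²; (x − 35.4)² + (y − 6.5)² = 88.92².
Subtracting the HLID equation from the RCM and RID equations removes the quadratic terms:
163.8 x − 115.6 y = -6022.86
117.8 x − 45.4 y = -5033.99
Solving the 2×2 system: x ≈ -49.9, y ≈ -18.6 km.

(-49.9, -18.6)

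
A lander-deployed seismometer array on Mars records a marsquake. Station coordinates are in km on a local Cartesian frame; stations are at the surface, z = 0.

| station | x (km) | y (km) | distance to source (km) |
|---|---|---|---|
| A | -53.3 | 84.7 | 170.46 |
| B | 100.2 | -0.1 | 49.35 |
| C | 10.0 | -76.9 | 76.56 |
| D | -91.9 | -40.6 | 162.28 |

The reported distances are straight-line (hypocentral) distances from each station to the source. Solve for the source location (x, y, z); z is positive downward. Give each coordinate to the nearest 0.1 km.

Each station gives a sphere (x−x_i)² + (y−y_i)² + z² = d_i² (stations at z=0).
Subtracting the A sphere from B and C: z² cancels, leaving linear equations in x and y:
307.0 x − 169.6 y = 26646.26
126.6 x − 323.2 y = 19193.81
Solving: x ≈ 68.897, y ≈ -32.399 km (keep extra digits for the depth step; rounded: 68.9, -32.4).
Then from the A sphere: z² = 170.46² − (x + 53.3)² − (y − 84.7)² with x = 68.897, y = -32.399, so z ≈ 20.306 ≈ 20.3 km.

x ≈ 68.9 km, y ≈ -32.4 km, depth ≈ 20.3 km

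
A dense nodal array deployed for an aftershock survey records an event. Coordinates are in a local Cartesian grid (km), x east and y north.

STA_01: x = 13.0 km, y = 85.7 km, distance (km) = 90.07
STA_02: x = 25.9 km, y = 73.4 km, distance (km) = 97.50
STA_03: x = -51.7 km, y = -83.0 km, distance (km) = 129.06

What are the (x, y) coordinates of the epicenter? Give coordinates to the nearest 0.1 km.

x ≈ -67.4 km, y ≈ 45.1 km

Circle about each station: (x − 13.0)² + (y − 85.7)² = 90.07²; (x − 25.9)² + (y − 73.4)² = 97.50²; (x + 51.7)² + (y + 83.0)² = 129.06².
Subtracting the STA_01 equation from the STA_02 and STA_03 equations removes the quadratic terms:
25.8 x − 24.6 y = -2848.77
-129.4 x − 337.4 y = -6495.48
Solving the 2×2 system: x ≈ -67.4, y ≈ 45.1 km.
Check against STA_01 (with the unrounded x, y): √((x − 13.0)²+(y − 85.7)²) = 90.08 ≈ 90.07 km. ✓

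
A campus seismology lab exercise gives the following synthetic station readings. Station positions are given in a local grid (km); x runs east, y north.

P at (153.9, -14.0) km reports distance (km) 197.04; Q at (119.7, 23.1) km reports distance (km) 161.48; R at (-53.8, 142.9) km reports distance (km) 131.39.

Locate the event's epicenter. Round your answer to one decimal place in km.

Circle about each station: (x − 153.9)² + (y + 14.0)² = 197.04²; (x − 119.7)² + (y − 23.1)² = 161.48²; (x + 53.8)² + (y − 142.9)² = 131.39².
Subtracting the P equation from the Q and R equations removes the quadratic terms:
-68.4 x + 74.2 y = 3729.46
-415.4 x + 313.8 y = 20995.07
Solving the 2×2 system: x ≈ -41.4, y ≈ 12.1 km.

-41.4 km east, 12.1 km north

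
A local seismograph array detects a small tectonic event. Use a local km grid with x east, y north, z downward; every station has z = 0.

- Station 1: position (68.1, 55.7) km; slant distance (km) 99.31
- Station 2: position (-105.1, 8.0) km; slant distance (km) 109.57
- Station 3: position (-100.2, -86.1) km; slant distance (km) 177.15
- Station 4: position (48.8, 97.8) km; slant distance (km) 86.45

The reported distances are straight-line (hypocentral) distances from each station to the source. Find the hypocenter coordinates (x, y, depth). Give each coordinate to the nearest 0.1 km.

Each station gives a sphere (x−x_i)² + (y−y_i)² + z² = d_i² (stations at z=0).
Subtracting the Station 1 sphere from Station 2 and Station 3: z² cancels, leaving linear equations in x and y:
-346.4 x − 95.4 y = 1226.80
-336.6 x − 283.6 y = -11806.50
Solving: x ≈ -22.294, y ≈ 68.091 km (keep extra digits for the depth step; rounded: -22.3, 68.1).
Then from the Station 1 sphere: z² = 99.31² − (x − 68.1)² − (y − 55.7)² with x = -22.294, y = 68.091, so z ≈ 39.216 ≈ 39.2 km.

(-22.3, 68.1, 39.2)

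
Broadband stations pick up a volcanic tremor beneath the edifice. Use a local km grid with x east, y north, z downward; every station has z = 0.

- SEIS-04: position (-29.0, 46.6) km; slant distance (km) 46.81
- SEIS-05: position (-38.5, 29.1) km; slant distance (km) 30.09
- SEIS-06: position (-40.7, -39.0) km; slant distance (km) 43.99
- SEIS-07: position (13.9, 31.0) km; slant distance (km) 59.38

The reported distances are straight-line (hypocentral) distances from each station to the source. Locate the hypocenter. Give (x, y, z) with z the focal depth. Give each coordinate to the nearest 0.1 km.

Each station gives a sphere (x−x_i)² + (y−y_i)² + z² = d_i² (stations at z=0).
Subtracting the SEIS-04 sphere from SEIS-05 and SEIS-06: z² cancels, leaving linear equations in x and y:
-19.0 x − 35.0 y = 602.27
-23.4 x − 171.2 y = 420.99
Solving: x ≈ -36.311, y ≈ 2.504 km (keep extra digits for the depth step; rounded: -36.3, 2.5).
Then from the SEIS-04 sphere: z² = 46.81² − (x + 29.0)² − (y − 46.6)² with x = -36.311, y = 2.504, so z ≈ 13.902 ≈ 13.9 km.

(-36.3, 2.5, 13.9)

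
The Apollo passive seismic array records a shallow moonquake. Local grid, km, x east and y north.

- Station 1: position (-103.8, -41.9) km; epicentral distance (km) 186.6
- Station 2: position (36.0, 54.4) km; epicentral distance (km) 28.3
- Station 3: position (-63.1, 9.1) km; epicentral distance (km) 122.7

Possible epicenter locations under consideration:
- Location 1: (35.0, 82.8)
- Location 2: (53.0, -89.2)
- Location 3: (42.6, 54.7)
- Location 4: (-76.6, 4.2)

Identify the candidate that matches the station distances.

For each candidate, compare |candidate − station| to the reported distance:
Location 1: residuals Station 1 0.0, Station 2 0.1, Station 3 0.0 → max 0.1 km
Location 2: residuals Station 1 22.8, Station 2 116.3, Station 3 29.4 → max 116.3 km
Location 3: residuals Station 1 11.2, Station 2 21.7, Station 3 7.6 → max 21.7 km
Location 4: residuals Station 1 133.1, Station 2 95.0, Station 3 108.3 → max 133.1 km
Only Location 1 has all residuals ≈ 0.

Location 1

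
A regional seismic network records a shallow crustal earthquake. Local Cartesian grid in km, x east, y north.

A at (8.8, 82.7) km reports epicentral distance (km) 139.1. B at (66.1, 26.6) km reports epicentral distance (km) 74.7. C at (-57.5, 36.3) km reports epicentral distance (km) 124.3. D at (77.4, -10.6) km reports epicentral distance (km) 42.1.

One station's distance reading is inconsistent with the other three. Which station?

C

Solve using three stations at a time. Using A, B, D (subtract circle equations pairwise → linear system) gives (x, y) ≈ (57.6, -47.5).
Distances from that point to each station vs reported:
  A: calculated 139.0 vs reported 139.1 → residual 0.1 km
  B: calculated 74.6 vs reported 74.7 → residual 0.1 km
  C: calculated 142.4 vs reported 124.3 → residual 18.1 km
  D: calculated 41.8 vs reported 42.1 → residual 0.3 km
A, B, D are mutually consistent (residuals ≈ 0); C is off by 18.1 km.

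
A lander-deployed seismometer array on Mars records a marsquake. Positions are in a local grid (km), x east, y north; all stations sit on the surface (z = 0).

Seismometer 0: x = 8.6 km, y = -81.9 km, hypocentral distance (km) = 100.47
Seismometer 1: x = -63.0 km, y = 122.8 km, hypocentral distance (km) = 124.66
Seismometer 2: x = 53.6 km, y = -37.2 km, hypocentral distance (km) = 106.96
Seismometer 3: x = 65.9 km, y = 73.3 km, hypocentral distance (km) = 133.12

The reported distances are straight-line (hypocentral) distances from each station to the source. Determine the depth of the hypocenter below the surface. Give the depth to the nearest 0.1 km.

20.0 km

Each station gives a sphere (x−x_i)² + (y−y_i)² + z² = d_i² (stations at z=0).
Subtracting the Seismometer 0 sphere from Seismometer 1 and Seismometer 2: z² cancels, leaving linear equations in x and y:
-143.2 x + 409.4 y = 6821.38
90.0 x + 89.4 y = -3870.99
Solving: x ≈ -44.203, y ≈ 1.200 km (keep extra digits for the depth step; rounded: -44.2, 1.2).
Then from the Seismometer 0 sphere: z² = 100.47² − (x − 8.6)² − (y + 81.9)² with x = -44.203, y = 1.200, so z ≈ 20.011 ≈ 20.0 km.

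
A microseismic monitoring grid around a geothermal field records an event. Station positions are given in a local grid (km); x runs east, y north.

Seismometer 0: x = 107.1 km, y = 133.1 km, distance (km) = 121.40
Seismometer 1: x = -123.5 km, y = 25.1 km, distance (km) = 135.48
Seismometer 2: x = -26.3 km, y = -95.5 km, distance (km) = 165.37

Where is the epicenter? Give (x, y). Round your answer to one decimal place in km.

x ≈ 5.4 km, y ≈ 66.8 km

Circle about each station: (x − 107.1)² + (y − 133.1)² = 121.40²; (x + 123.5)² + (y − 25.1)² = 135.48²; (x + 26.3)² + (y + 95.5)² = 165.37².
Subtracting the Seismometer 0 equation from the Seismometer 1 and Seismometer 2 equations removes the quadratic terms:
-461.2 x − 216.0 y = -16920.63
-266.8 x − 457.2 y = -31983.36
Solving the 2×2 system: x ≈ 5.4, y ≈ 66.8 km.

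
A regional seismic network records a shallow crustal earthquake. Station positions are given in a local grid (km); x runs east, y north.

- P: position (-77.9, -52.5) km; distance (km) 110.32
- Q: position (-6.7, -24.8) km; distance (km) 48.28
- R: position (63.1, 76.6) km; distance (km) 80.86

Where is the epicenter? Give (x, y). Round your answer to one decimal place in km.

x ≈ 3.0 km, y ≈ 22.5 km

Circle about each station: (x + 77.9)² + (y + 52.5)² = 110.32²; (x + 6.7)² + (y + 24.8)² = 48.28²; (x − 63.1)² + (y − 76.6)² = 80.86².
Subtracting the P equation from the Q and R equations removes the quadratic terms:
142.4 x + 55.4 y = 1674.81
282.0 x + 258.2 y = 6656.67
Solving the 2×2 system: x ≈ 3.0, y ≈ 22.5 km.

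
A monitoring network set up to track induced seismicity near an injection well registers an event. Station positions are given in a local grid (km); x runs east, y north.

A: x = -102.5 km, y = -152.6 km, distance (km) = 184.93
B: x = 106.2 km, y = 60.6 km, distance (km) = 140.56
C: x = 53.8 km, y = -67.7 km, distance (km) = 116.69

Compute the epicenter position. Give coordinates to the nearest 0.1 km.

Circle about each station: (x + 102.5)² + (y + 152.6)² = 184.93²; (x − 106.2)² + (y − 60.6)² = 140.56²; (x − 53.8)² + (y + 67.7)² = 116.69².
Subtracting the A equation from the B and C equations removes the quadratic terms:
417.4 x + 426.4 y = -4400.22
312.6 x + 169.8 y = -5732.73
Solving the 2×2 system: x ≈ -27.2, y ≈ 16.3 km.
Check against A (with the unrounded x, y): √((x + 102.5)²+(y + 152.6)²) = 184.93 ≈ 184.93 km. ✓

(-27.2, 16.3)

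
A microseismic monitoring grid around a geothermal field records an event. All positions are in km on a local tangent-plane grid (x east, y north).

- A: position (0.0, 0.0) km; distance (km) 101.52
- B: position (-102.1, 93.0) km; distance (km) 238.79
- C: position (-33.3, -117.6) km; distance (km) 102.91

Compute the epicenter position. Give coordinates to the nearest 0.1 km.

62.5 km east, -80.0 km north

Circle about each station: x² + y² = 101.52²; (x + 102.1)² + (y − 93.0)² = 238.79²; (x + 33.3)² + (y + 117.6)² = 102.91².
Subtracting the A equation from the B and C equations removes the quadratic terms:
-204.2 x + 186.0 y = -27640.94
-66.6 x − 235.2 y = 14654.49
Solving the 2×2 system: x ≈ 62.5, y ≈ -80.0 km.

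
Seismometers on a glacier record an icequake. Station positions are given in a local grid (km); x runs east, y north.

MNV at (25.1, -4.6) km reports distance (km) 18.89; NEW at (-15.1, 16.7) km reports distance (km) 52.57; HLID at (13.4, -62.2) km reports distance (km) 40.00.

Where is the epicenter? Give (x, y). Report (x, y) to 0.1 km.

Circle about each station: (x − 25.1)² + (y + 4.6)² = 18.89²; (x + 15.1)² + (y − 16.7)² = 52.57²; (x − 13.4)² + (y + 62.2)² = 40.00².
Subtracting the MNV equation from the NEW and HLID equations removes the quadratic terms:
-80.4 x + 42.6 y = -2551.04
-23.4 x − 115.2 y = 2154.06
Solving the 2×2 system: x ≈ 19.7, y ≈ -22.7 km.

19.7 km east, -22.7 km north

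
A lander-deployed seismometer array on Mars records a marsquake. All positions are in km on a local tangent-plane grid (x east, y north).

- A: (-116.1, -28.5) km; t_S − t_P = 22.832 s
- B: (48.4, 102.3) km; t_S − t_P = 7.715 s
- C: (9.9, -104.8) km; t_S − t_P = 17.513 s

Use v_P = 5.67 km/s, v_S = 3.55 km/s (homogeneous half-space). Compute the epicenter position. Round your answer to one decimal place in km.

Distance from S−P lag: d = Δt · v_P v_S / (v_P − v_S) = Δt · (5.67·3.55)/(5.67−3.55) ≈ 9.4946·Δt.
So d_A = 216.78, d_B = 73.25, d_C = 166.28 km.
Circle about each station: (x + 116.1)² + (y + 28.5)² = 216.78²; (x − 48.4)² + (y − 102.3)² = 73.25²; (x − 9.9)² + (y + 104.8)² = 166.28².
Subtracting pairs of circle equations eliminates x²+y² and gives linear equations (the radical axes):
329.0 x + 261.6 y = 40144.40
252.0 x − 152.6 y = 16134.12
Solving the 2×2 system: x ≈ 89.1, y ≈ 41.4 km.

x ≈ 89.1 km, y ≈ 41.4 km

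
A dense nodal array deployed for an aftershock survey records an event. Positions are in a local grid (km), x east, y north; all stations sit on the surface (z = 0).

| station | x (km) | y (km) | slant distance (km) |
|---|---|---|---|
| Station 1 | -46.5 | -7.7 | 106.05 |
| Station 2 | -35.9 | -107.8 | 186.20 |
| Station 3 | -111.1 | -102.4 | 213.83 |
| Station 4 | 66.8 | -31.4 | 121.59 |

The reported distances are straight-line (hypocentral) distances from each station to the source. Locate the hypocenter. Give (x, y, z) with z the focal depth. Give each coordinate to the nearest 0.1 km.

Each station gives a sphere (x−x_i)² + (y−y_i)² + z² = d_i² (stations at z=0).
Subtracting the Station 1 sphere from Station 2 and Station 3: z² cancels, leaving linear equations in x and y:
21.2 x − 200.2 y = -12735.73
-129.2 x − 189.4 y = -13869.24
Solving: x ≈ 12.197, y ≈ 64.907 km (keep extra digits for the depth step; rounded: 12.2, 64.9).
Then from the Station 1 sphere: z² = 106.05² − (x + 46.5)² − (y + 7.7)² with x = 12.197, y = 64.907, so z ≈ 50.294 ≈ 50.3 km.

(12.2, 64.9, 50.3)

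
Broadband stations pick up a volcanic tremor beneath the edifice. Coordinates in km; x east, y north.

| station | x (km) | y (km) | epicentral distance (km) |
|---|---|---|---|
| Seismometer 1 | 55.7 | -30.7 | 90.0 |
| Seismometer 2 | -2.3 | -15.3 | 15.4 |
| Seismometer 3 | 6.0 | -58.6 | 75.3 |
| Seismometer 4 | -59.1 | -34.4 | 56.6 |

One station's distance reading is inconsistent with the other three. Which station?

Seismometer 2

Solve using three stations at a time. Using Seismometer 1, Seismometer 3, Seismometer 4 (subtract circle equations pairwise → linear system) gives (x, y) ≈ (-24.4, 10.2).
Distances from that point to each station vs reported:
  Seismometer 1: calculated 90.0 vs reported 90.0 → residual 0.0 km
  Seismometer 2: calculated 33.8 vs reported 15.4 → residual 18.4 km
  Seismometer 3: calculated 75.2 vs reported 75.3 → residual 0.1 km
  Seismometer 4: calculated 56.5 vs reported 56.6 → residual 0.1 km
Seismometer 1, Seismometer 3, Seismometer 4 are mutually consistent (residuals ≈ 0); Seismometer 2 is off by 18.4 km.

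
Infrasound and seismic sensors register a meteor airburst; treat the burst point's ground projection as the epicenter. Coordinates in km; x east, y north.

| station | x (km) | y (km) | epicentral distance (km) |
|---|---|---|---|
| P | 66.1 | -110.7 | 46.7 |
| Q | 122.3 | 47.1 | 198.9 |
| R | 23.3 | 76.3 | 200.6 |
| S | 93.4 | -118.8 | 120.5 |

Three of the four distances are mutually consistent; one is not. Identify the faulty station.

Solve using three stations at a time. Using P, Q, R (subtract circle equations pairwise → linear system) gives (x, y) ≈ (21.4, -124.3).
Distances from that point to each station vs reported:
  P: calculated 46.8 vs reported 46.7 → residual 0.1 km
  Q: calculated 198.9 vs reported 198.9 → residual 0.0 km
  R: calculated 200.6 vs reported 200.6 → residual 0.0 km
  S: calculated 72.2 vs reported 120.5 → residual 48.3 km
P, Q, R are mutually consistent (residuals ≈ 0); S is off by 48.3 km.

S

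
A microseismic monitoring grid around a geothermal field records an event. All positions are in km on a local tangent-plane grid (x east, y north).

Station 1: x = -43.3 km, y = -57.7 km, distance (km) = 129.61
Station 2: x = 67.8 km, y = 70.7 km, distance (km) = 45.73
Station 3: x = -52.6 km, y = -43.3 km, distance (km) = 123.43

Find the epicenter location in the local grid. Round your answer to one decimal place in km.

Circle about each station: (x + 43.3)² + (y + 57.7)² = 129.61²; (x − 67.8)² + (y − 70.7)² = 45.73²; (x + 52.6)² + (y + 43.3)² = 123.43².
Subtracting the Station 1 equation from the Station 2 and Station 3 equations removes the quadratic terms:
222.2 x + 256.8 y = 19098.67
-18.6 x + 28.8 y = 1001.26
Solving the 2×2 system: x ≈ 26.2, y ≈ 51.7 km.

26.2 km east, 51.7 km north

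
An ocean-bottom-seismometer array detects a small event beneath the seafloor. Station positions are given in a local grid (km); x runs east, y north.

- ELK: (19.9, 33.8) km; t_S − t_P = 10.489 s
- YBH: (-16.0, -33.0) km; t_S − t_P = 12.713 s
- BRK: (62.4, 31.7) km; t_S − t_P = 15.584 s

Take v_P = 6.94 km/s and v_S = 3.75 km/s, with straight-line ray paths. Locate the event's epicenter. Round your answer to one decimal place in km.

(-61.5, 60.2)

Distance from S−P lag: d = Δt · v_P v_S / (v_P − v_S) = Δt · (6.94·3.75)/(6.94−3.75) ≈ 8.1583·Δt.
So d_ELK = 85.57, d_YBH = 103.72, d_BRK = 127.14 km.
Circle about each station: (x − 19.9)² + (y − 33.8)² = 85.57²; (x + 16.0)² + (y + 33.0)² = 103.72²; (x − 62.4)² + (y − 31.7)² = 127.14².
Subtracting the ELK equation from the YBH and BRK equations removes the quadratic terms:
-71.8 x − 133.6 y = -3629.06
85.0 x − 4.2 y = -5482.15
Solving the 2×2 system: x ≈ -61.5, y ≈ 60.2 km.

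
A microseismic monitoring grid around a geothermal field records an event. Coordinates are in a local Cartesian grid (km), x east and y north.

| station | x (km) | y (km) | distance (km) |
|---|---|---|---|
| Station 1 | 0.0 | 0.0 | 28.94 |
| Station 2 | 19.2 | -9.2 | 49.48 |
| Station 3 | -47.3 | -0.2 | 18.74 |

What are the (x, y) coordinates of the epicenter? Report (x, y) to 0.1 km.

Circle about each station: x² + y² = 28.94²; (x − 19.2)² + (y + 9.2)² = 49.48²; (x + 47.3)² + (y + 0.2)² = 18.74².
Subtracting pairs of circle equations eliminates x²+y² and gives linear equations (the radical axes):
38.4 x − 18.4 y = -1157.47
-94.6 x − 0.4 y = 2723.67
Solving the 2×2 system: x ≈ -28.8, y ≈ 2.8 km.

x ≈ -28.8 km, y ≈ 2.8 km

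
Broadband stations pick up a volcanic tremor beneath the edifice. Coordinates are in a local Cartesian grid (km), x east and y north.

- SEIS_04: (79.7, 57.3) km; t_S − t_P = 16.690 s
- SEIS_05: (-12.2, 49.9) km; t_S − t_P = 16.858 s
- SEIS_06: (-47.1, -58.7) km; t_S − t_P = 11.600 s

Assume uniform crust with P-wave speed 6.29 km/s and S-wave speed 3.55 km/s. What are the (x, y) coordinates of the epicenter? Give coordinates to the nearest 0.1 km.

Distance from S−P lag: d = Δt · v_P v_S / (v_P − v_S) = Δt · (6.29·3.55)/(6.29−3.55) ≈ 8.1495·Δt.
So d_SEIS_04 = 136.01, d_SEIS_05 = 137.38, d_SEIS_06 = 94.53 km.
Circle about each station: (x − 79.7)² + (y − 57.3)² = 136.01²; (x + 12.2)² + (y − 49.9)² = 137.38²; (x + 47.1)² + (y + 58.7)² = 94.53².
Subtracting the SEIS_04 equation from the SEIS_05 and SEIS_06 equations removes the quadratic terms:
-183.8 x − 14.8 y = -7371.07
-253.6 x − 232.0 y = 5591.52
Solving the 2×2 system: x ≈ 46.1, y ≈ -74.5 km.

46.1 km east, -74.5 km north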